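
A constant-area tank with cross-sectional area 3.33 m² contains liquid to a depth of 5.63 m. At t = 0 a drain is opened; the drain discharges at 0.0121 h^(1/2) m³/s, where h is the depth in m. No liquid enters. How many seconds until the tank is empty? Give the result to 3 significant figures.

1310 s

With no inflow, A dh/dt = −0.0121 √h.
This is separable: 2 d(√h)/dt = −0.0121/A, so √h = √h₀ − (0.0121/(2A)) t.
Tank is empty when √h = 0: t_empty = 2A√h₀/0.0121.
t_empty = 2·3.33·√5.63/0.0121 = 6.6600·2.3728/0.0121 = 1306.0 s.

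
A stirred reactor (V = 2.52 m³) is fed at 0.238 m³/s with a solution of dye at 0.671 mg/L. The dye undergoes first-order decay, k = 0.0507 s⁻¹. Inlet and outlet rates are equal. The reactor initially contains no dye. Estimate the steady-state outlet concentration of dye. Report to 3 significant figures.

Species balance: V dC/dt = Q C_in − Q C − k V C.
At steady state: 0 = Q C_in − (Q + kV) C_ss, so C_ss = Q C_in/(Q + kV).
C_ss = 0.238·0.671/(0.238 + 0.0507·2.52) = 0.15970/0.36576 = 0.43661 mg/L.

0.437 mg/L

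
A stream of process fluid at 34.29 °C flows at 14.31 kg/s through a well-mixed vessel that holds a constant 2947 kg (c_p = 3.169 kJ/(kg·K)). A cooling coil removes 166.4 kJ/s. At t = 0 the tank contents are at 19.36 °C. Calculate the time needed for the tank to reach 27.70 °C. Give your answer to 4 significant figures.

277.9 s

Energy balance: M c_p dT/dt = ṁ c_p (T_in − T) − 166.4.
τ = M/ṁ = 205.940 s; T_ss = T_in − Q̇/(ṁ c_p) = 30.6206 °C.
T(t) = T_ss + (T₀ − T_ss) e^(−t/τ). Set T = 27.70:
e^(−t/τ) = (27.70 − 30.6206)/(19.36 − 30.6206) = 0.259367
t = −205.940 · ln(0.259367) = 277.919 s.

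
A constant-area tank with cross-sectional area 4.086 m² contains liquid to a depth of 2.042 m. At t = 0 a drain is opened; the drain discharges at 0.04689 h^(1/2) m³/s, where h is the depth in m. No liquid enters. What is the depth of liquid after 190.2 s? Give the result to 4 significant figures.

With no inflow, A dh/dt = −0.04689 √h.
Separate and integrate: 2(√h − √h₀) = −(0.04689/A) t.
√h = √2.042 − 0.04689·190.2/(2·4.086) = 1.42899 − 1.09135 = 0.337640.
h = 0.337640² = 0.114001 m.

0.1140 m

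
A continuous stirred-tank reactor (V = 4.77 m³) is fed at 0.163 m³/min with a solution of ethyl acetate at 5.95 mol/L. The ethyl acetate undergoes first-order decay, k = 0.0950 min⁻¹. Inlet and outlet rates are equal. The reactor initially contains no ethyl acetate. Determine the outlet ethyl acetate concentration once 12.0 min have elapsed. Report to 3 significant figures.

1.24 mol/L

Accumulation = in − out − consumed: V dC/dt = Q C_in − Q C − k V C.
This is linear with rate a = Q/V + k = 0.12917 min⁻¹.
C_ss = Q C_in/(Q + kV) = 1.5740 mol/L; C(t) = C_ss + (C₀ − C_ss) e^(−a t).
C(12.0) = 1.5740 + (-1.5740)·e^(−0.12917·12.0) = 1.5740 + (-1.5740)·0.21223 = 1.2400 mol/L.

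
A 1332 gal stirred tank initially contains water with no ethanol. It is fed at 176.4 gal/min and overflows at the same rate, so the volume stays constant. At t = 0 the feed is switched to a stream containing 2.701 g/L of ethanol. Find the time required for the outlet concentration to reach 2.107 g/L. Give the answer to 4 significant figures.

Species balance: V dC/dt = Q(C_in − C) ⇒ τ = V/Q = 7.55102 min.
C(t) = C_in + (C₀ − C_in) e^(−t/τ). Set C = 2.107 and solve for t:
e^(−t/τ) = (C − C_in)/(C₀ − C_in) = (2.107 − 2.701)/(0 − 2.701) = 0.219919
t = −τ ln(…) = 7.55102 × 1.51450 = 11.4360 min.

11.44 min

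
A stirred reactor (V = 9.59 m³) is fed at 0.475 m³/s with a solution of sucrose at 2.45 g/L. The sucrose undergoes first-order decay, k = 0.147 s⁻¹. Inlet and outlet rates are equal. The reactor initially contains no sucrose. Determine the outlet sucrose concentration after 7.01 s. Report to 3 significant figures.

V dC/dt = Q(C_in − C) − k V C.
dC/dt = (Q/V) C_in − (Q/V + k) C; effective rate a = Q/V + k = 0.049531 + 0.147 = 0.19653 s⁻¹.
C_ss = Q C_in/(Q + kV) = 0.61746 g/L; C(t) = C_ss + (C₀ − C_ss) e^(−a t).
C(7.01) = 0.61746 + (-0.61746)·e^(−0.19653·7.01) = 0.61746 + (-0.61746)·0.25216 = 0.46176 g/L.

0.462 g/L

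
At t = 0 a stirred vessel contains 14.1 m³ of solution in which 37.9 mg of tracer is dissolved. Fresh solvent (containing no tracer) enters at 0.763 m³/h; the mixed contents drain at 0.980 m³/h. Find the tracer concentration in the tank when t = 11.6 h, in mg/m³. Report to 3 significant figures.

Total volume: dV/dt = Q_in − Q_out = -0.21700 m³/h, so V(t) = 14.1 − 0.21700 t and V(11.6) = 11.583 m³.
Solute balance: dm/dt = 0 − Q_out C = −Q_out m/V(t).
dm/m = −Q_out dt/(V₀ − 0.21700 t); integrating gives ln(m/m₀) = −(Q_out/(Q_in−Q_out)) ln(V/V₀).
m = m₀ (V₀/V)^(Q_out/(Q_in−Q_out)) = 37.9 × (14.1/11.583)^(-4.5161) = 15.593 mg.
C = m/V = 15.593/11.583 = 1.3462 mg/m³.

1.35 mg/m³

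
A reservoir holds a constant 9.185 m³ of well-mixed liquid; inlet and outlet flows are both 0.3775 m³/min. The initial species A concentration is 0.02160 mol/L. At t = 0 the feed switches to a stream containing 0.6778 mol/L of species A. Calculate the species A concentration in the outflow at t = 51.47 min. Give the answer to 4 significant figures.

0.5987 mol/L

Unsteady species balance (constant V, well mixed): V dC/dt = Q(C_in − C).
So dC/dt = (C_in − C)/τ with τ = V/Q = 9.185/0.3775 = 24.3311 min.
Integrating: C(t) = C_in + (C₀ − C_in) e^(−t/τ).
C(51.47) = 0.6778 + (0.02160 − 0.6778)·e^(−51.47/24.3311) = 0.6778 + (-0.656200)·0.120585 = 0.598672 mol/L.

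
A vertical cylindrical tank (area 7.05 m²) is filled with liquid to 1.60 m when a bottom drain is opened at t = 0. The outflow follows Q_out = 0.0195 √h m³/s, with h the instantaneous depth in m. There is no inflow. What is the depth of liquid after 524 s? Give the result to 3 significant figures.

0.292 m

With no inflow, A dh/dt = −0.0195 √h.
This is separable: 2 d(√h)/dt = −0.0195/A, so √h = √h₀ − (0.0195/(2A)) t.
√h = √1.60 − 0.0195·524/(2·7.05) = 1.2649 − 0.72468 = 0.54023.
h = 0.54023² = 0.29185 m.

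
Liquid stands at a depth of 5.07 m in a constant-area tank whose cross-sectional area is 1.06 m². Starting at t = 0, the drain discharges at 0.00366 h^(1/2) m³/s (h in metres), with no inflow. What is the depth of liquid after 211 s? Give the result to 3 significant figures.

3.56 m

A dh/dt = −Q_out = −0.00366 √h.
This is separable: 2 d(√h)/dt = −0.00366/A, so √h = √h₀ − (0.00366/(2A)) t.
√h = √5.07 − 0.00366·211/(2·1.06) = 2.2517 − 0.36427 = 1.8874.
h = 1.8874² = 3.5623 m.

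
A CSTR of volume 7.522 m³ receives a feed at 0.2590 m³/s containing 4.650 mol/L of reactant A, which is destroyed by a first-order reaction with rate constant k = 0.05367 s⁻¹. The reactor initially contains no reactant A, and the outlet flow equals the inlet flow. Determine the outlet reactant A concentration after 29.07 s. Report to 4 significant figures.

1.677 mol/L

Accumulation = in − out − consumed: V dC/dt = Q C_in − Q C − k V C.
dC/dt = (Q/V) C_in − (Q/V + k) C; effective rate a = Q/V + k = 0.0344323 + 0.05367 = 0.0881023 s⁻¹.
C_ss = Q C_in/(Q + kV) = 1.81732 mol/L; C(t) = C_ss + (C₀ − C_ss) e^(−a t).
C(29.07) = 1.81732 + (-1.81732)·e^(−0.0881023·29.07) = 1.81732 + (-1.81732)·0.0772171 = 1.67699 mol/L.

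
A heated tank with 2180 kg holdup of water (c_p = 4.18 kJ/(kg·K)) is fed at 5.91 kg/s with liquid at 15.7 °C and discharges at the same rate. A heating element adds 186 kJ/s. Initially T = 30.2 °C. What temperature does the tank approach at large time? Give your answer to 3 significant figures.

M c_p dT/dt = ṁ c_p (T_in − T) + Q̇.
At steady state dT/dt = 0 ⇒ T_ss = T_in + Q̇/(ṁ c_p) = 15.7 + 186/(5.91·4.18) = 23.229 °C.

23.2 °C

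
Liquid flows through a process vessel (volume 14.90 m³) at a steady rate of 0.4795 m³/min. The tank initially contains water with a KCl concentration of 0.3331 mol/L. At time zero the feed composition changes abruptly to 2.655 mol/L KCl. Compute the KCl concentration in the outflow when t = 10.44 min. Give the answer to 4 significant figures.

Mass balance on the solute (V constant): V dC/dt = Q(C_in − C).
Time constant τ = V/Q = 14.90/0.4795 = 31.0740 min.
Integrating: C(t) = C_in + (C₀ − C_in) e^(−t/τ).
C(10.44) = 2.655 + (0.3331 − 2.655)·e^(−10.44/31.0740) = 2.655 + (-2.32190)·0.714643 = 0.995670 mol/L.

0.9957 mol/L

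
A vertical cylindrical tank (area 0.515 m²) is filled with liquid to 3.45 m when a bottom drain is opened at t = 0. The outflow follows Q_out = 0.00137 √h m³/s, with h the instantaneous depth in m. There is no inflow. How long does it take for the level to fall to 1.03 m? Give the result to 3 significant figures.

633 s

A dh/dt = −Q_out = −0.00137 √h.
Separate and integrate: 2(√h − √h₀) = −(0.00137/A) t.
t = 2A(√h₀ − √h)/0.00137 = 2·0.515·(√3.45 − √1.03)/0.00137
  = 1.0300 × (1.8574 − 1.0149) / 0.00137 = 633.43 s.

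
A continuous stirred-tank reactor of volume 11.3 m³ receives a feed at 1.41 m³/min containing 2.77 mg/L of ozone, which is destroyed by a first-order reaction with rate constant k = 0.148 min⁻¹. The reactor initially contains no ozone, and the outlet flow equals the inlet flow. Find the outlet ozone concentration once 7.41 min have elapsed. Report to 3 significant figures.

1.10 mg/L

V dC/dt = Q(C_in − C) − k V C.
This is linear with rate a = Q/V + k = 0.27278 min⁻¹.
C_ss = Q C_in/(Q + kV) = 1.2671 mg/L; C(t) = C_ss + (C₀ − C_ss) e^(−a t).
C(7.41) = 1.2671 + (-1.2671)·e^(−0.27278·7.41) = 1.2671 + (-1.2671)·0.13248 = 1.0992 mg/L.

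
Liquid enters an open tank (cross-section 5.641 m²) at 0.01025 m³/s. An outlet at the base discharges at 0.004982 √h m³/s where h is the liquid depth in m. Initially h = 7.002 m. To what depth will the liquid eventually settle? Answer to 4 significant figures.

4.233 m

A dh/dt = Q_in − 0.004982 √h. Steady state requires inflow = outflow:
Q_in = 0.004982 √h_ss ⇒ √h_ss = 0.01025/0.004982 = 2.05741.
h_ss = 2.05741² = 4.23292 m. (Since h₀ = 7.002 m > h_ss, the level will fall toward this value.)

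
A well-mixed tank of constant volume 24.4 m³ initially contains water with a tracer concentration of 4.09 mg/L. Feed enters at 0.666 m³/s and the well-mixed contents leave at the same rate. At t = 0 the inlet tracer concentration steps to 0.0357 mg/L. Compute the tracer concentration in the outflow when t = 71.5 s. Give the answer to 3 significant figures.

0.612 mg/L

Species balance on the tank: V dC/dt = Q(C_in − C).
Time constant τ = V/Q = 24.4/0.666 = 36.637 s.
C approaches C_in exponentially: C(t) = C_in + (C₀ − C_in) e^(−t/τ).
C(71.5) = 0.0357 + (4.09 − 0.0357)·e^(−71.5/36.637) = 0.0357 + (4.0543)·0.14205 = 0.61160 mg/L.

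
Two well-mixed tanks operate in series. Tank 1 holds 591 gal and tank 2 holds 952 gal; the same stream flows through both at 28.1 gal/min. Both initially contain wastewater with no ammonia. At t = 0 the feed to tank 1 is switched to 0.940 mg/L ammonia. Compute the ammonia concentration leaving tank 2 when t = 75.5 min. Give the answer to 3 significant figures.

Time constants: τᵢ = Vᵢ/Q for each well-mixed tank.
τ₁ = 591/28.1 = 21.032 min; τ₂ = 952/28.1 = 33.879 min.
Solving the cascade with C₁(0)=C₂(0)=0 gives C₂(t) = C_in[1 − (τ₁ e^(−t/τ₁) − τ₂ e^(−t/τ₂))/(τ₁ − τ₂)].
At t = 75.5: e^(−t/τ₁) = 0.027605, e^(−t/τ₂) = 0.10769.
C₂ = 0.940·[1 − (21.032·0.027605 − 33.879·0.10769)/(-12.847)] = 0.940·0.76121 = 0.71553 mg/L.

0.716 mg/L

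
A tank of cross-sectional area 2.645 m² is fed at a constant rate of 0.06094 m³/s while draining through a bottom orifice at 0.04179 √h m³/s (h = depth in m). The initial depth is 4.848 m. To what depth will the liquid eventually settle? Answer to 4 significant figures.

Accumulation of liquid (constant cross-section A): A dh/dt = Q_in − 0.04179 √h. At steady state dh/dt = 0:
Q_in = 0.04179 √h_ss ⇒ √h_ss = 0.06094/0.04179 = 1.45824.
h_ss = 1.45824² = 2.12647 m. (Since h₀ = 4.848 m > h_ss, the level will fall toward this value.)

2.126 m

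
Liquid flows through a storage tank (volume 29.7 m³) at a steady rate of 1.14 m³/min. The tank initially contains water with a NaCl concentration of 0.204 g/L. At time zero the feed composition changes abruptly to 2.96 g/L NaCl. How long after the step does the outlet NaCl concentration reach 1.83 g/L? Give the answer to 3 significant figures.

23.2 min

Transient balance on the dissolved component: V dC/dt = Q(C_in − C), so τ = V/Q = 26.053 min.
C(t) = C_in + (C₀ − C_in) e^(−t/τ). Set C = 1.83 and solve for t:
e^(−t/τ) = (C − C_in)/(C₀ − C_in) = (1.83 − 2.96)/(0.204 − 2.96) = 0.41001
t = −τ ln(…) = 26.053 × 0.89156 = 23.228 min.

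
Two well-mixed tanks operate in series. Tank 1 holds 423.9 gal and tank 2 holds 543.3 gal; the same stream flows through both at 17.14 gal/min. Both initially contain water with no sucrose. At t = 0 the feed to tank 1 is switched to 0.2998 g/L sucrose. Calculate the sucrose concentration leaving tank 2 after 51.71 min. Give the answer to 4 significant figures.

Time constants: τᵢ = Vᵢ/Q for each well-mixed tank.
τ₁ = 423.9/17.14 = 24.7316 min; τ₂ = 543.3/17.14 = 31.6978 min.
Solving the cascade with C₁(0)=C₂(0)=0 gives C₂(t) = C_in[1 − (τ₁ e^(−t/τ₁) − τ₂ e^(−t/τ₂))/(τ₁ − τ₂)].
At t = 51.71: e^(−t/τ₁) = 0.123583, e^(−t/τ₂) = 0.195666.
C₂ = 0.2998·[1 − (24.7316·0.123583 − 31.6978·0.195666)/(-6.96616)] = 0.2998·0.548418 = 0.164416 g/L.

0.1644 g/L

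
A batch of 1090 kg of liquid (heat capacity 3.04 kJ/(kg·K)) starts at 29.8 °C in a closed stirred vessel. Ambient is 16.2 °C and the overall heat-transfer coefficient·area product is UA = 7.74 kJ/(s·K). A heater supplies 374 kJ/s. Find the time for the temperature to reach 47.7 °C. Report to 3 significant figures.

Lumped-capacitance energy balance: M c_p dT/dt = UA(T_amb − T) + Q̇.
τ = M c_p/UA = 428.11 s; T_ss = T_amb + Q̇/UA = 16.2 + 374/7.74 = 64.520 °C.
T(t) = T_ss + (T₀ − T_ss)e^(−t/τ); set T = 47.7:
t = −τ ln[(T − T_ss)/(T₀ − T_ss)] = −428.11 · ln(0.48445) = 310.27 s.

310 s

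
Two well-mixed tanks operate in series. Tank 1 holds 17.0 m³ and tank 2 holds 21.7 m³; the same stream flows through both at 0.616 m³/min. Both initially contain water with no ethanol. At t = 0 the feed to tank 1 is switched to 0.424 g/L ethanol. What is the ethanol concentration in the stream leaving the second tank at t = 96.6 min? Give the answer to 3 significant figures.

0.344 g/L

Species balance on tank i: dCᵢ/dt = (Cᵢ₋₁ − Cᵢ)/τᵢ with τᵢ = Vᵢ/Q.
τ₁ = 17.0/0.616 = 27.597 min; τ₂ = 21.7/0.616 = 35.227 min.
Tank 1: C₁ = C_in(1 − e^(−t/τ₁)). Tank 2 (τ₁ ≠ τ₂): C₂ = C_in[1 − (τ₁ e^(−t/τ₁) − τ₂ e^(−t/τ₂))/(τ₁ − τ₂)].
At t = 96.6: e^(−t/τ₁) = 0.030187, e^(−t/τ₂) = 0.064429.
C₂ = 0.424·[1 − (27.597·0.030187 − 35.227·0.064429)/(-7.6299)] = 0.424·0.81172 = 0.34417 g/L.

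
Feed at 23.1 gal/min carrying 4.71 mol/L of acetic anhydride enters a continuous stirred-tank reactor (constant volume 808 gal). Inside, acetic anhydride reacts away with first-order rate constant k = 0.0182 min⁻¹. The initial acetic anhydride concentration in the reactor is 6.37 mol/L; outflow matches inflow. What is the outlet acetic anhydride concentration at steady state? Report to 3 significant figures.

2.88 mol/L

V dC/dt = Q(C_in − C) − k V C.
At steady state: 0 = Q C_in − (Q + kV) C_ss, so C_ss = Q C_in/(Q + kV).
C_ss = 23.1·4.71/(23.1 + 0.0182·808) = 108.80/37.806 = 2.8779 mol/L.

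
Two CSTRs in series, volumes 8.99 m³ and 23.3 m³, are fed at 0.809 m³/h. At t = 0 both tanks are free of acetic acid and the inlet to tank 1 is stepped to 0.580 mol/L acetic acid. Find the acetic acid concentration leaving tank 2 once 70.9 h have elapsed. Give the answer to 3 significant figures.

Each tank obeys Vᵢ dCᵢ/dt = Q(Cᵢ₋₁ − Cᵢ), so τᵢ = Vᵢ/Q.
τ₁ = 8.99/0.809 = 11.112 h; τ₂ = 23.3/0.809 = 28.801 h.
Tank 1: C₁ = C_in(1 − e^(−t/τ₁)). Tank 2 (τ₁ ≠ τ₂): C₂ = C_in[1 − (τ₁ e^(−t/τ₁) − τ₂ e^(−t/τ₂))/(τ₁ − τ₂)].
At t = 70.9: e^(−t/τ₁) = 0.0016948, e^(−t/τ₂) = 0.085288.
C₂ = 0.580·[1 − (11.112·0.0016948 − 28.801·0.085288)/(-17.689)] = 0.580·0.86220 = 0.50007 mol/L.

0.500 mol/L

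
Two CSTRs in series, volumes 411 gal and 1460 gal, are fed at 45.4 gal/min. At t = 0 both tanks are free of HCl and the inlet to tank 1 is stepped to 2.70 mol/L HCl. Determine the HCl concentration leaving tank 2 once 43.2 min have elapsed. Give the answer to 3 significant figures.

1.73 mol/L

Each tank obeys Vᵢ dCᵢ/dt = Q(Cᵢ₋₁ − Cᵢ), so τᵢ = Vᵢ/Q.
τ₁ = 411/45.4 = 9.0529 min; τ₂ = 1460/45.4 = 32.159 min.
Solving the cascade with C₁(0)=C₂(0)=0 gives C₂(t) = C_in[1 − (τ₁ e^(−t/τ₁) − τ₂ e^(−t/τ₂))/(τ₁ − τ₂)].
At t = 43.2: e^(−t/τ₁) = 0.0084637, e^(−t/τ₂) = 0.26097.
C₂ = 2.70·[1 − (9.0529·0.0084637 − 32.159·0.26097)/(-23.106)] = 2.70·0.64009 = 1.7283 mol/L.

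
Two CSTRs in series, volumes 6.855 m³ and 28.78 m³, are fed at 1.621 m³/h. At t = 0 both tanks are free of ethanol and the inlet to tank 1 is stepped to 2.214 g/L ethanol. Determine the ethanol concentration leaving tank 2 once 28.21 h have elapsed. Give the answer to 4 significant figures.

1.622 g/L

Species balance on tank i: dCᵢ/dt = (Cᵢ₋₁ − Cᵢ)/τᵢ with τᵢ = Vᵢ/Q.
τ₁ = 6.855/1.621 = 4.22887 h; τ₂ = 28.78/1.621 = 17.7545 h.
Tank 1: C₁ = C_in(1 − e^(−t/τ₁)). Tank 2 (τ₁ ≠ τ₂): C₂ = C_in[1 − (τ₁ e^(−t/τ₁) − τ₂ e^(−t/τ₂))/(τ₁ − τ₂)].
At t = 28.21: e^(−t/τ₁) = 0.00126737, e^(−t/τ₂) = 0.204151.
C₂ = 2.214·[1 − (4.22887·0.00126737 − 17.7545·0.204151)/(-13.5256)] = 2.214·0.732416 = 1.62157 g/L.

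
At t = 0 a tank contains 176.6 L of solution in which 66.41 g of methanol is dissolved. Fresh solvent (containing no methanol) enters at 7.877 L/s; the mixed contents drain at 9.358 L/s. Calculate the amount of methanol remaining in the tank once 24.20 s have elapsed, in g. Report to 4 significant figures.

15.84 g

Let m(t) be the amount of methanol. Volume: V(t) = V₀ + (Q_in − Q_out) t = 176.6 − 1.48100 t; V(24.20) = 140.760 L.
Solute balance: dm/dt = 0 − Q_out C = −Q_out m/V(t).
Separate: dm/m = −Q_out dt/V(t) ⇒ ln(m/m₀) = −(Q_out/(Q_in−Q_out)) ln(V/V₀).
m = m₀ (V₀/V)^(Q_out/(Q_in−Q_out)) = 66.41 × (176.6/140.760)^(-6.31870) = 15.8404 g.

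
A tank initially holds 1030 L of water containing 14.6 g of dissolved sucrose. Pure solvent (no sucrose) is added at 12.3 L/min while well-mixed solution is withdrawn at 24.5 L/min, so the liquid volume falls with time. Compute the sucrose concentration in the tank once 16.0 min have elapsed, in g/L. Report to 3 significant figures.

Let m(t) be the amount of sucrose. Volume: V(t) = V₀ + (Q_in − Q_out) t = 1030 − 12.200 t; V(16.0) = 834.80 L.
No sucrose enters, so dm/dt = −Q_out · (m/V).
dm/m = −Q_out dt/(V₀ − 12.200 t); integrating gives ln(m/m₀) = −(Q_out/(Q_in−Q_out)) ln(V/V₀).
m = m₀ (V₀/V)^(Q_out/(Q_in−Q_out)) = 14.6 × (1030/834.80)^(-2.0082) = 9.5740 g.
C = m/V = 9.5740/834.80 = 0.011469 g/L.

0.0115 g/L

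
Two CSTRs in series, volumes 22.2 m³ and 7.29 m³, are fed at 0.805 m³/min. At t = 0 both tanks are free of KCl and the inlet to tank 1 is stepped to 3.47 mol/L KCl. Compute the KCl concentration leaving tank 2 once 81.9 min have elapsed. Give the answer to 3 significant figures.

3.21 mol/L

Each tank obeys Vᵢ dCᵢ/dt = Q(Cᵢ₋₁ − Cᵢ), so τᵢ = Vᵢ/Q.
τ₁ = 22.2/0.805 = 27.578 min; τ₂ = 7.29/0.805 = 9.0559 min.
Solving the cascade with C₁(0)=C₂(0)=0 gives C₂(t) = C_in[1 − (τ₁ e^(−t/τ₁) − τ₂ e^(−t/τ₂))/(τ₁ − τ₂)].
At t = 81.9: e^(−t/τ₁) = 0.051314, e^(−t/τ₂) = 0.00011812.
C₂ = 3.47·[1 − (27.578·0.051314 − 9.0559·0.00011812)/(18.522)] = 3.47·0.92366 = 3.2051 mol/L.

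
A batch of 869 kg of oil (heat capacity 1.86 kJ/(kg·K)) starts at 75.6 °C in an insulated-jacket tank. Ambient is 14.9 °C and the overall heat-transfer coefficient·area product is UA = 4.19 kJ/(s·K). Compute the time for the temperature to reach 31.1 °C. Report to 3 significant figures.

Lumped-capacitance energy balance: M c_p dT/dt = UA(T_amb − T).
τ = M c_p/UA = 385.76 s; T_ss = T_amb = 14.900 °C.
T(t) = T_ss + (T₀ − T_ss)e^(−t/τ); set T = 31.1:
t = −τ ln[(T − T_ss)/(T₀ − T_ss)] = −385.76 · ln(0.26689) = 509.56 s.

510 s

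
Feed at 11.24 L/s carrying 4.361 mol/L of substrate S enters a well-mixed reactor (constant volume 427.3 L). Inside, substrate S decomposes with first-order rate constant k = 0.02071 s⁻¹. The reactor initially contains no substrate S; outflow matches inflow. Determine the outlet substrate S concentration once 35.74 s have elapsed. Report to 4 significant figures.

Accumulation = in − out − consumed: V dC/dt = Q C_in − Q C − k V C.
This is linear with rate a = Q/V + k = 0.0470147 s⁻¹.
C_ss = Q C_in/(Q + kV) = 2.43998 mol/L; C(t) = C_ss + (C₀ − C_ss) e^(−a t).
C(35.74) = 2.43998 + (-2.43998)·e^(−0.0470147·35.74) = 2.43998 + (-2.43998)·0.186317 = 1.98537 mol/L.

1.985 mol/L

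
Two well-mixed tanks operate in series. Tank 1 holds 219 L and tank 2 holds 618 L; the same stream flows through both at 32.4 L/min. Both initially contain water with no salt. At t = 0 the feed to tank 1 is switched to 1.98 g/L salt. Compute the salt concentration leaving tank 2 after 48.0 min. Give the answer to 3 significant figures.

1.73 g/L

Time constants: τᵢ = Vᵢ/Q for each well-mixed tank.
τ₁ = 219/32.4 = 6.7593 min; τ₂ = 618/32.4 = 19.074 min.
Tank 1: C₁ = C_in(1 − e^(−t/τ₁)). Tank 2 (τ₁ ≠ τ₂): C₂ = C_in[1 − (τ₁ e^(−t/τ₁) − τ₂ e^(−t/τ₂))/(τ₁ − τ₂)].
At t = 48.0: e^(−t/τ₁) = 0.00082398, e^(−t/τ₂) = 0.080741.
C₂ = 1.98·[1 − (6.7593·0.00082398 − 19.074·0.080741)/(-12.315)] = 1.98·0.87539 = 1.7333 g/L.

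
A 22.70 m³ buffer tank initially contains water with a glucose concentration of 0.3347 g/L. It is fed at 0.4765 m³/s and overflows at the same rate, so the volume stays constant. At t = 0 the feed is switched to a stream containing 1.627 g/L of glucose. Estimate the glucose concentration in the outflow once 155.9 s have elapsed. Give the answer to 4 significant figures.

Mass balance on the solute (V constant): V dC/dt = Q(C_in − C).
Rewrite as dC/dt + C/τ = C_in/τ, τ = V/Q = 47.6390 s.
This is linear first-order; C(t) = C_in + (C₀ − C_in) e^(−t/τ).
C(155.9) = 1.627 + (0.3347 − 1.627)·e^(−155.9/47.6390) = 1.627 + (-1.29230)·0.0379105 = 1.57801 g/L.

1.578 g/L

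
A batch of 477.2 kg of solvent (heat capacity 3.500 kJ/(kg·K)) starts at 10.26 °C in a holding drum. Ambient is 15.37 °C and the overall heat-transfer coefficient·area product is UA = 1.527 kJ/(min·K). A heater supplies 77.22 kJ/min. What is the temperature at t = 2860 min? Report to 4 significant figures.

Lumped-capacitance energy balance: M c_p dT/dt = UA(T_amb − T) + Q̇.
dT/dt = (T_ss − T)/τ with T_ss = T_amb + Q̇/UA = 15.37 + 77.22/1.527 = 65.9397 °C, τ = M c_p/UA = 477.2·3.500/1.527 = 1093.78 min.
T approaches T_ss exponentially: T(t) = T_ss + (T₀ − T_ss) e^(−t/τ).
T(2860) = 65.9397 + (-55.6797)·0.0731833 = 61.8649 °C.

61.86 °C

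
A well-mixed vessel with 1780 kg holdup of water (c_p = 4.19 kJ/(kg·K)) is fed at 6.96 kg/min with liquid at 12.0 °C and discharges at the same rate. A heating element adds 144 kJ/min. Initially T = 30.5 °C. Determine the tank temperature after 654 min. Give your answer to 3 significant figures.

Unsteady energy balance on the tank contents: M c_p dT/dt = ṁ c_p (T_in − T) + 144.
Rearrange: dT/dt = (T_ss − T)/τ with τ = M/ṁ = 255.75 min and T_ss = T_in + Q̇/(ṁ c_p) = 16.938 °C.
Integrating: T(t) = T_ss + (T₀ − T_ss) e^(−t/τ).
T(654) = 16.938 + (13.562)·e^(−654/255.75) = 16.938 + (13.562)·0.077520 = 17.989 °C.

18.0 °C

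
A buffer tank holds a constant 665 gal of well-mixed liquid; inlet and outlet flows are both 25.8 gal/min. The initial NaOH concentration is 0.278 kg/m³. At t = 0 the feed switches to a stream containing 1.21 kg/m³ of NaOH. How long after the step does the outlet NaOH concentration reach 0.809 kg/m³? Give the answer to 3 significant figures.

Species balance: V dC/dt = Q(C_in − C) ⇒ τ = V/Q = 25.775 min.
C(t) = C_in + (C₀ − C_in) e^(−t/τ). Set C = 0.809 and solve for t:
e^(−t/τ) = (C − C_in)/(C₀ − C_in) = (0.809 − 1.21)/(0.278 − 1.21) = 0.43026
t = −τ ln(…) = 25.775 × 0.84337 = 21.738 min.

21.7 min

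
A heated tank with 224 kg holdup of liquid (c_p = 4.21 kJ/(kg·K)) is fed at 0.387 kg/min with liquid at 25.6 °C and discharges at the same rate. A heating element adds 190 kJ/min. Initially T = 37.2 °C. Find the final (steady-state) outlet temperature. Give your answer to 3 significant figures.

First-law balance (no shaft work): M c_p dT/dt = ṁ c_p (T_in − T) + 190.
At steady state dT/dt = 0 ⇒ T_ss = T_in + Q̇/(ṁ c_p) = 25.6 + 190/(0.387·4.21) = 142.22 °C.

142 °C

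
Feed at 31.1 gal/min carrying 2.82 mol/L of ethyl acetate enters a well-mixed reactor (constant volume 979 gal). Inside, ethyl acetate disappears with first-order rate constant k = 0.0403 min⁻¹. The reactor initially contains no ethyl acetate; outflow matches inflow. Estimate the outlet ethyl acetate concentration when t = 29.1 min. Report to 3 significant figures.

1.09 mol/L

Accumulation = in − out − consumed: V dC/dt = Q C_in − Q C − k V C.
This is linear with rate a = Q/V + k = 0.072067 min⁻¹.
C_ss = Q C_in/(Q + kV) = 1.2431 mol/L; C(t) = C_ss + (C₀ − C_ss) e^(−a t).
C(29.1) = 1.2431 + (-1.2431)·e^(−0.072067·29.1) = 1.2431 + (-1.2431)·0.12281 = 1.0904 mol/L.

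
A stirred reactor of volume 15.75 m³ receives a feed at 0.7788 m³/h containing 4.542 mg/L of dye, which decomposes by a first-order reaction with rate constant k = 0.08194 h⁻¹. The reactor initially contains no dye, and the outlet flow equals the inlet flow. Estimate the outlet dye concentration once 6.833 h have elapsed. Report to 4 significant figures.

Species balance: V dC/dt = Q C_in − Q C − k V C.
This is linear with rate a = Q/V + k = 0.131388 h⁻¹.
C_ss = Q C_in/(Q + kV) = 1.70938 mg/L; C(t) = C_ss + (C₀ − C_ss) e^(−a t).
C(6.833) = 1.70938 + (-1.70938)·e^(−0.131388·6.833) = 1.70938 + (-1.70938)·0.407477 = 1.01285 mg/L.

1.013 mg/L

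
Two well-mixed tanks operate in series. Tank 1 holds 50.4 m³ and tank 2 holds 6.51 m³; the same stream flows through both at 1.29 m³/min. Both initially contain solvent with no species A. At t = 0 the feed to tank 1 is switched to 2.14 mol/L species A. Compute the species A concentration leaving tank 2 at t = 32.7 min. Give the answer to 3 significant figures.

1.08 mol/L

Each tank obeys Vᵢ dCᵢ/dt = Q(Cᵢ₋₁ − Cᵢ), so τᵢ = Vᵢ/Q.
τ₁ = 50.4/1.29 = 39.070 min; τ₂ = 6.51/1.29 = 5.0465 min.
Solving the cascade with C₁(0)=C₂(0)=0 gives C₂(t) = C_in[1 − (τ₁ e^(−t/τ₁) − τ₂ e^(−t/τ₂))/(τ₁ − τ₂)].
At t = 32.7: e^(−t/τ₁) = 0.43302, e^(−t/τ₂) = 0.0015342.
C₂ = 2.14·[1 − (39.070·0.43302 − 5.0465·0.0015342)/(34.023)] = 2.14·0.50298 = 1.0764 mol/L.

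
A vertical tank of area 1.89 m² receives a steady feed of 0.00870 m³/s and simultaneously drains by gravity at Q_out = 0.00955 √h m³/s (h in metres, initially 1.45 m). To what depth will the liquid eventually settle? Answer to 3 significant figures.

Level balance: A dh/dt = 0.00870 − 0.00955 √h. Setting dh/dt = 0:
Q_in = 0.00955 √h_ss ⇒ √h_ss = 0.00870/0.00955 = 0.91099.
h_ss = 0.91099² = 0.82991 m. (Since h₀ = 1.45 m > h_ss, the level will fall toward this value.)

0.830 m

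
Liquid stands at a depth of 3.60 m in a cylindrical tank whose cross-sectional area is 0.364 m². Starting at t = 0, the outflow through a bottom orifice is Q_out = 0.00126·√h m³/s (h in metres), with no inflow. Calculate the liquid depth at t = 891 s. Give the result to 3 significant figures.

With no inflow, A dh/dt = −0.00126 √h.
∫ h^(−1/2) dh = −(0.00126/A) ∫ dt, giving 2√h = 2√h₀ − (0.00126/A) t.
√h = √3.60 − 0.00126·891/(2·0.364) = 1.8974 − 1.5421 = 0.35525.
h = 0.35525² = 0.12620 m.

0.126 m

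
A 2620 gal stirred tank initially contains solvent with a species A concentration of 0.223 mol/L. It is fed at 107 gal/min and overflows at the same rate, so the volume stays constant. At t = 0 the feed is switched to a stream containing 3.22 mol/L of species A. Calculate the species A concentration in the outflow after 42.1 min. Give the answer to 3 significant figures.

Mass balance on the solute (V constant): V dC/dt = Q(C_in − C).
So dC/dt = (C_in − C)/τ with τ = V/Q = 2620/107 = 24.486 min.
Solution: C(t) = C_in + (C₀ − C_in) e^(−t/τ).
C(42.1) = 3.22 + (0.223 − 3.22)·e^(−42.1/24.486) = 3.22 + (-2.9970)·0.17918 = 2.6830 mol/L.

2.68 mol/L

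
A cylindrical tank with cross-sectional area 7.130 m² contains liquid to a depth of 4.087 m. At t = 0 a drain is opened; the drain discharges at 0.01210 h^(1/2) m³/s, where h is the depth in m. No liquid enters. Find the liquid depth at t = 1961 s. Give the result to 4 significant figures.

0.1279 m

Volume balance on the tank: A dh/dt = −0.01210 √h.
This is separable: 2 d(√h)/dt = −0.01210/A, so √h = √h₀ − (0.01210/(2A)) t.
√h = √4.087 − 0.01210·1961/(2·7.130) = 2.02163 − 1.66396 = 0.357671.
h = 0.357671² = 0.127928 m.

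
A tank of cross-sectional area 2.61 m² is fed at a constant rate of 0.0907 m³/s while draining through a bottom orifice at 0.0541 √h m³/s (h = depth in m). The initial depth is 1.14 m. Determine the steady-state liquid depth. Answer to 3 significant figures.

Level balance: A dh/dt = 0.0907 − 0.0541 √h. Setting dh/dt = 0:
Q_in = 0.0541 √h_ss ⇒ √h_ss = 0.0907/0.0541 = 1.6765.
h_ss = 1.6765² = 2.8107 m. (Since h₀ = 1.14 m < h_ss, the level will rise toward this value.)

2.81 m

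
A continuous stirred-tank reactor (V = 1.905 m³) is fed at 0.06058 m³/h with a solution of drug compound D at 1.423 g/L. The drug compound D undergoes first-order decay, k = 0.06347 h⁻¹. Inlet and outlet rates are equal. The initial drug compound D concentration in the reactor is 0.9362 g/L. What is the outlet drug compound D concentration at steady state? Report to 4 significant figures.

V dC/dt = Q(C_in − C) − k V C.
At steady state: 0 = Q C_in − (Q + kV) C_ss, so C_ss = Q C_in/(Q + kV).
C_ss = 0.06058·1.423/(0.06058 + 0.06347·1.905) = 0.0862053/0.181490 = 0.474986 g/L.

0.4750 g/L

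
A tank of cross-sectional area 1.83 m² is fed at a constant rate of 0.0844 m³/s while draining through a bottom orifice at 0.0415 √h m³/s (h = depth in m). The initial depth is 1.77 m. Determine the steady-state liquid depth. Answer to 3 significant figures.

Level balance: A dh/dt = 0.0844 − 0.0415 √h. Setting dh/dt = 0:
Q_in = 0.0415 √h_ss ⇒ √h_ss = 0.0844/0.0415 = 2.0337.
h_ss = 2.0337² = 4.1361 m. (Since h₀ = 1.77 m < h_ss, the level will rise toward this value.)

4.14 m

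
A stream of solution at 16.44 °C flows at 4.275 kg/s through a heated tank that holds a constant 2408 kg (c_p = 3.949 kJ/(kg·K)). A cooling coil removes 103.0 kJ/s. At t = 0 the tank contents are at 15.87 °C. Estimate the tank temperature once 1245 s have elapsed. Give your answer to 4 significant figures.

Heat balance on the well-mixed liquid: M c_p dT/dt = ṁ c_p (T_in − T) − 103.0.
Rearrange: dT/dt = (T_ss − T)/τ with τ = M/ṁ = 563.275 s and T_ss = T_in − Q̇/(ṁ c_p) = 10.3388 °C.
Integrating: T(t) = T_ss + (T₀ − T_ss) e^(−t/τ).
T(1245) = 10.3388 + (5.53118)·e^(−1245/563.275) = 10.3388 + (5.53118)·0.109669 = 10.9454 °C.

10.95 °C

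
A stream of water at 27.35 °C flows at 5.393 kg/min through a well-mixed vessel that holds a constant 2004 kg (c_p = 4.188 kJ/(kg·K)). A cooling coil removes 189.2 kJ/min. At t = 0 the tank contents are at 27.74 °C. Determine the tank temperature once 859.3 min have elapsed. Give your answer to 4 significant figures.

19.84 °C

First-law balance (no shaft work): M c_p dT/dt = ṁ c_p (T_in − T) − 189.2.
Rearrange: dT/dt = (T_ss − T)/τ with τ = M/ṁ = 371.593 min and T_ss = T_in − Q̇/(ṁ c_p) = 18.9731 °C.
T approaches T_ss exponentially: T(t) = T_ss + (T₀ − T_ss) e^(−t/τ).
T(859.3) = 18.9731 + (8.76691)·e^(−859.3/371.593) = 18.9731 + (8.76691)·0.0990156 = 19.8411 °C.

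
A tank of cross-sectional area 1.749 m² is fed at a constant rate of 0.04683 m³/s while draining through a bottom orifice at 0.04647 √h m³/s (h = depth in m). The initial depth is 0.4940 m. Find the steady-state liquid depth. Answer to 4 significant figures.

1.016 m

Unsteady balance on liquid volume: A dh/dt = Q_in − 0.04647 √h. At steady state dh/dt = 0:
Q_in = 0.04647 √h_ss ⇒ √h_ss = 0.04683/0.04647 = 1.00775.
h_ss = 1.00775² = 1.01555 m. (Since h₀ = 0.4940 m < h_ss, the level will rise toward this value.)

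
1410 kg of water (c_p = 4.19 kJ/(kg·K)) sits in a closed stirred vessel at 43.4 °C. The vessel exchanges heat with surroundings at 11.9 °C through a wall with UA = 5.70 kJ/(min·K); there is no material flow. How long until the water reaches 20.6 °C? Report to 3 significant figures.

1330 min

Unsteady energy balance on the tank contents: M c_p dT/dt = −UA(T − T_amb).
τ = M c_p/UA = 1036.5 min; T_ss = T_amb = 11.900 °C.
T(t) = T_ss + (T₀ − T_ss)e^(−t/τ); set T = 20.6:
t = −τ ln[(T − T_ss)/(T₀ − T_ss)] = −1036.5 · ln(0.27619) = 1333.6 min.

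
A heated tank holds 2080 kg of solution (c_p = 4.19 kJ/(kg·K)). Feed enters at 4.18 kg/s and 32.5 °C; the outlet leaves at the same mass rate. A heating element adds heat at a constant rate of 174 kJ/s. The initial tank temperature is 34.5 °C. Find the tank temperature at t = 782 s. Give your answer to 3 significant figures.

M c_p dT/dt = ṁ c_p (T_in − T) + Q̇.
τ = M/ṁ = 497.61 s; T_ss = T_in + Q̇/(ṁ c_p) = 32.5 + 174/(4.18·4.19) = 42.435 °C.
Integrating: T(t) = T_ss + (T₀ − T_ss) e^(−t/τ).
T(782) = 42.435 + (-7.9348)·e^(−782/497.61) = 42.435 + (-7.9348)·0.20773 = 40.787 °C.

40.8 °C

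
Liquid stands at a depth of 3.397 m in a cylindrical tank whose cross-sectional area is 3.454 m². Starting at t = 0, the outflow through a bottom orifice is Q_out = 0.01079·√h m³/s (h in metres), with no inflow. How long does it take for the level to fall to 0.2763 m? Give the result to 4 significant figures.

843.5 s

With no inflow, A dh/dt = −0.01079 √h.
∫ h^(−1/2) dh = −(0.01079/A) ∫ dt, giving 2√h = 2√h₀ − (0.01079/A) t.
t = 2A(√h₀ − √h)/0.01079 = 2·3.454·(√3.397 − √0.2763)/0.01079
  = 6.90800 × (1.84310 − 0.525642) / 0.01079 = 843.463 s.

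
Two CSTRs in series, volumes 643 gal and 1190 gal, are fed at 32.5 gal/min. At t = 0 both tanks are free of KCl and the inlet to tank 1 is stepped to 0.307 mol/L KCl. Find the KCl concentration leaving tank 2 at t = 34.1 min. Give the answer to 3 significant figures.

Each tank obeys Vᵢ dCᵢ/dt = Q(Cᵢ₋₁ − Cᵢ), so τᵢ = Vᵢ/Q.
τ₁ = 643/32.5 = 19.785 min; τ₂ = 1190/32.5 = 36.615 min.
Tank 1: C₁ = C_in(1 − e^(−t/τ₁)). Tank 2 (τ₁ ≠ τ₂): C₂ = C_in[1 − (τ₁ e^(−t/τ₁) − τ₂ e^(−t/τ₂))/(τ₁ − τ₂)].
At t = 34.1: e^(−t/τ₁) = 0.17843, e^(−t/τ₂) = 0.39404.
C₂ = 0.307·[1 − (19.785·0.17843 − 36.615·0.39404)/(-16.831)] = 0.307·0.35251 = 0.10822 mol/L.

0.108 mol/L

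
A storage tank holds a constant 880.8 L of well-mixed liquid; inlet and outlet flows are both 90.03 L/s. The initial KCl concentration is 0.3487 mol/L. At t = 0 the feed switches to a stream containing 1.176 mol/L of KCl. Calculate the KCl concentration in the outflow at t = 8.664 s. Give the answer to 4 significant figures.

0.8348 mol/L

Accumulation = in − out for the solute gives V dC/dt = Q(C_in − C).
So dC/dt = (C_in − C)/τ with τ = V/Q = 880.8/90.03 = 9.78341 s.
Integrating: C(t) = C_in + (C₀ − C_in) e^(−t/τ).
C(8.664) = 1.176 + (0.3487 − 1.176)·e^(−8.664/9.78341) = 1.176 + (-0.827300)·0.412474 = 0.834760 mol/L.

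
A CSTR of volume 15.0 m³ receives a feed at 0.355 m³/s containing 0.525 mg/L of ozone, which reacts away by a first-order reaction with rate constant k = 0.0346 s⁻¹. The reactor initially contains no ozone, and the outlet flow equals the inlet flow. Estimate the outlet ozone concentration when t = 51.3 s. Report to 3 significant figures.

Accumulation = in − out − consumed: V dC/dt = Q C_in − Q C − k V C.
dC/dt = (Q/V) C_in − (Q/V + k) C; effective rate a = Q/V + k = 0.023667 + 0.0346 = 0.058267 s⁻¹.
C_ss = Q C_in/(Q + kV) = 0.21324 mg/L; C(t) = C_ss + (C₀ − C_ss) e^(−a t).
C(51.3) = 0.21324 + (-0.21324)·e^(−0.058267·51.3) = 0.21324 + (-0.21324)·0.050334 = 0.20251 mg/L.

0.203 mg/L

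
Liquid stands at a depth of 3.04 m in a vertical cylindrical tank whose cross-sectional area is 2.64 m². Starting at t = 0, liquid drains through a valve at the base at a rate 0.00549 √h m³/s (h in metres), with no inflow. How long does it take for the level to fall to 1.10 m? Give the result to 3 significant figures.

668 s

With no inflow, A dh/dt = −0.00549 √h.
∫ h^(−1/2) dh = −(0.00549/A) ∫ dt, giving 2√h = 2√h₀ − (0.00549/A) t.
t = 2A(√h₀ − √h)/0.00549 = 2·2.64·(√3.04 − √1.10)/0.00549
  = 5.2800 × (1.7436 − 1.0488) / 0.00549 = 668.18 s.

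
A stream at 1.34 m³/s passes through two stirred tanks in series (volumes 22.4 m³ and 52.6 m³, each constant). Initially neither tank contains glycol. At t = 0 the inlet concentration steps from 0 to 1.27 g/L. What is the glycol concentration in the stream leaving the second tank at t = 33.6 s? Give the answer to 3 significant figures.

Each tank obeys Vᵢ dCᵢ/dt = Q(Cᵢ₋₁ − Cᵢ), so τᵢ = Vᵢ/Q.
τ₁ = 22.4/1.34 = 16.716 s; τ₂ = 52.6/1.34 = 39.254 s.
Tank 1: C₁ = C_in(1 − e^(−t/τ₁)). Tank 2 (τ₁ ≠ τ₂): C₂ = C_in[1 − (τ₁ e^(−t/τ₁) − τ₂ e^(−t/τ₂))/(τ₁ − τ₂)].
At t = 33.6: e^(−t/τ₁) = 0.13399, e^(−t/τ₂) = 0.42487.
C₂ = 1.27·[1 − (16.716·0.13399 − 39.254·0.42487)/(-22.537)] = 1.27·0.35938 = 0.45641 g/L.

0.456 g/L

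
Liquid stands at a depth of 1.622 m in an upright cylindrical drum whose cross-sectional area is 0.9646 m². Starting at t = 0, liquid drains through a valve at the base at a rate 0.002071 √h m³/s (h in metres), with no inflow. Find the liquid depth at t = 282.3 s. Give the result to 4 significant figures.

Volume balance on the tank: A dh/dt = −0.002071 √h.
∫ h^(−1/2) dh = −(0.002071/A) ∫ dt, giving 2√h = 2√h₀ − (0.002071/A) t.
√h = √1.622 − 0.002071·282.3/(2·0.9646) = 1.27358 − 0.303050 = 0.970528.
h = 0.970528² = 0.941925 m.

0.9419 m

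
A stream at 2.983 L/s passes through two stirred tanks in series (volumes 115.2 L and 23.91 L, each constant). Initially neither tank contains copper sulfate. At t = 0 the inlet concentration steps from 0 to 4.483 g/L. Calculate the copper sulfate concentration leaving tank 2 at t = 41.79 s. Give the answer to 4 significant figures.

2.572 g/L

Species balance on tank i: dCᵢ/dt = (Cᵢ₋₁ − Cᵢ)/τᵢ with τᵢ = Vᵢ/Q.
τ₁ = 115.2/2.983 = 38.6188 s; τ₂ = 23.91/2.983 = 8.01542 s.
Solving the cascade with C₁(0)=C₂(0)=0 gives C₂(t) = C_in[1 − (τ₁ e^(−t/τ₁) − τ₂ e^(−t/τ₂))/(τ₁ − τ₂)].
At t = 41.79: e^(−t/τ₁) = 0.338878, e^(−t/τ₂) = 0.00544150.
C₂ = 4.483·[1 − (38.6188·0.338878 − 8.01542·0.00544150)/(30.6034)] = 4.483·0.573790 = 2.57230 g/L.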